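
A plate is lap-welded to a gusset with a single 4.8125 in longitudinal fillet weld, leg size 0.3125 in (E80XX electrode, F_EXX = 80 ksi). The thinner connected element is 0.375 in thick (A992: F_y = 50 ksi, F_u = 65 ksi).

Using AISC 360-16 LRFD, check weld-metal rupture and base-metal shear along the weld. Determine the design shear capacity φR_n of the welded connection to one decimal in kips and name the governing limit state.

Weld metal: throat = 0.707×0.3125 = 0.22094 in, L = 4.8125 in. φR_n = 0.75 × 0.6 × 80 × 0.22094 × 4.8125 = 38.3 kips.
Base metal shear (0.375 in plate): yield φR_n = 1.0×0.6×50×0.375×4.8125 = 54.1 kips; rupture φR_n = 0.75×0.6×65×0.375×4.8125 = 52.8 kips; take 52.8 kips (rupture).
Governing: min(38.3, 52.8) = 38.3 kips → weld metal.

38.3 kips (weld metal governs)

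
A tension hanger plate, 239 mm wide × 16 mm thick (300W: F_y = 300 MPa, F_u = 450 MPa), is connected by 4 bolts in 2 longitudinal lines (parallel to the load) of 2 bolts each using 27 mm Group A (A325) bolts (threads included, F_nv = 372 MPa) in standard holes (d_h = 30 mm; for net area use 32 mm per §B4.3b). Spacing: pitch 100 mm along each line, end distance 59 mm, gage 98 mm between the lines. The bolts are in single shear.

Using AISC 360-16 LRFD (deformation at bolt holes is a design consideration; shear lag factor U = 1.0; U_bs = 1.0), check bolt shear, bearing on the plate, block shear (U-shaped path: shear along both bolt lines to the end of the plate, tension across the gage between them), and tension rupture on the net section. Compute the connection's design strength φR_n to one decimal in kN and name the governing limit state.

Bolt shear: A_b = π(27)²/4 = 572.56 mm². φR_n = 0.75 × 372 × 572.56 × 4 × 1 = 639.0 kN.
Bearing (16 mm plate, F_u = 450 MPa): end bolts L_c = 59 − 30/2 = 44, R_n = min(1.2×44×16×450, 2.4×27×16×450) = 380.16 kN/bolt; interior L_c = 100 − 30 = 70, R_n = 466.56 kN/bolt. φR_n = 0.75 × (2×380.16 + 2×466.56) = 1270.1 kN.
Block shear: shear path 2×[59+1×100] = 2×159 mm, A_gv = 5088, A_nv = 2×(159 − 1.5×32)×16 = 3552 mm²; tension across gage: (98 − 1×32)×16 = 1056 mm². R_n = min(0.6×450×3552, 0.6×300×5088) + 1.0×450×1056 = min(959.04, 915.84) + 475.2 = 1391 kN. φR_n = 0.75 × 1391 = 1043.3 kN.
Tension rupture (net): A_n = (239 − 2×32)×16 = 2800 mm² (U = 1.0, A_e = A_n). φR_n = 0.75 × 450 × 2800 = 945.0 kN.
Governing: min(639.0, 1270.1, 1043.3, 945.0) = 639.0 kN → bolt shear.

639.0 kN (bolt shear governs)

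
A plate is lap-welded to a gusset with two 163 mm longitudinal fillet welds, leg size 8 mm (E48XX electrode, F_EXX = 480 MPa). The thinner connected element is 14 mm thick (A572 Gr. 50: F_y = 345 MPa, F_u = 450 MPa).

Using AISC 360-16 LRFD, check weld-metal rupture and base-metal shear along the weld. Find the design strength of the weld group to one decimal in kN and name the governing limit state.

Weld metal: throat = 0.707×8 = 5.656 mm, L = 2×163 = 326 mm. φR_n = 0.75 × 0.6 × 480 × 5.656 × 326 = 398.3 kN.
Base metal shear (14 mm plate): yield φR_n = 1.0×0.6×345×14×326 = 944.7 kN; rupture φR_n = 0.75×0.6×450×14×326 = 924.2 kN; take 924.2 kN (rupture).
Governing: min(398.3, 924.2) = 398.3 kN → weld metal.

398.3 kN (weld metal governs)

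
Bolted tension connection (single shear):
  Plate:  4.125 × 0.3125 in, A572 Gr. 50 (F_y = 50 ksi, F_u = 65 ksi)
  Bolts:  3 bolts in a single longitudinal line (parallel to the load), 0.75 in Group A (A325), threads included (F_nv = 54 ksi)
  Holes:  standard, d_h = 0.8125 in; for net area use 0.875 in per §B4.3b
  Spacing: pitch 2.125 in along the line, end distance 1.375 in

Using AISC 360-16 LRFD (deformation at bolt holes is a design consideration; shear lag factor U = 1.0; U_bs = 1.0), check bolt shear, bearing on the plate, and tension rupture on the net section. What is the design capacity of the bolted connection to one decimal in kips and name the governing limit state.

49.5 kips (net-section rupture governs)

Bolt shear: A_b = π(0.75)²/4 = 0.44179 in². φR_n = 0.75 × 54 × 0.44179 × 3 × 1 = 53.7 kips.
Bearing (0.3125 in plate, F_u = 65 ksi): end bolts L_c = 1.375 − 0.8125/2 = 0.96875, R_n = min(1.2×0.96875×0.3125×65, 2.4×0.75×0.3125×65) = 23.613 kips/bolt; interior L_c = 2.125 − 0.8125 = 1.3125, R_n = 31.992 kips/bolt. φR_n = 0.75 × (1×23.613 + 2×31.992) = 65.7 kips.
Tension rupture (net): A_n = (4.125 − 1×0.875)×0.3125 = 1.0156 in² (U = 1.0, A_e = A_n). φR_n = 0.75 × 65 × 1.0156 = 49.5 kips.
Governing: min(53.7, 65.7, 49.5) = 49.5 kips → net-section rupture.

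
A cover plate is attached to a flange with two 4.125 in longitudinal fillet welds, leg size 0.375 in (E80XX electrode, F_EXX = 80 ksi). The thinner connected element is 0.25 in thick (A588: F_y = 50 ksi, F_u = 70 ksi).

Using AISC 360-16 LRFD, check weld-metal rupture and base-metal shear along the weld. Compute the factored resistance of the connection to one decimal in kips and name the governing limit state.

Weld metal: throat = 0.707×0.375 = 0.26513 in, L = 2×4.125 = 8.25 in. φR_n = 0.75 × 0.6 × 80 × 0.26513 × 8.25 = 78.7 kips.
Base metal shear (0.25 in plate): yield φR_n = 1.0×0.6×50×0.25×8.25 = 61.9 kips; rupture φR_n = 0.75×0.6×70×0.25×8.25 = 65.0 kips; take 61.9 kips (yield).
Governing: min(78.7, 61.9) = 61.9 kips → base-metal shear.

61.9 kips (base-metal shear governs)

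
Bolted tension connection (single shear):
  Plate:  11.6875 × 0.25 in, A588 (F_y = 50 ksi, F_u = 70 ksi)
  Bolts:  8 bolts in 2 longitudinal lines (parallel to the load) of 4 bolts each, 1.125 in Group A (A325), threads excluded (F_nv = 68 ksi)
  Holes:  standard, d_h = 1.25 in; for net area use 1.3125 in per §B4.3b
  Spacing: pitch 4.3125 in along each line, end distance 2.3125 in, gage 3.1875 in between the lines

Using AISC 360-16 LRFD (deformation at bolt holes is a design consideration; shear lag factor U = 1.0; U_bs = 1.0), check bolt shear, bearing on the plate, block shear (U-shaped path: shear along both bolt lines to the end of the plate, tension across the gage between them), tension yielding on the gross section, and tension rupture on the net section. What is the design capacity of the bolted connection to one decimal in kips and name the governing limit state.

Bolt shear: A_b = π(1.125)²/4 = 0.99402 in². φR_n = 0.75 × 68 × 0.99402 × 8 × 1 = 405.6 kips.
Bearing (0.25 in plate, F_u = 70 ksi): end bolts L_c = 2.3125 − 1.25/2 = 1.6875, R_n = min(1.2×1.6875×0.25×70, 2.4×1.125×0.25×70) = 35.438 kips/bolt; interior L_c = 4.3125 − 1.25 = 3.0625, R_n = 47.25 kips/bolt. φR_n = 0.75 × (2×35.438 + 6×47.25) = 265.8 kips.
Block shear: shear path 2×[2.3125+3×4.3125] = 2×15.25 in, A_gv = 7.625, A_nv = 2×(15.25 − 3.5×1.3125)×0.25 = 5.3281 in²; tension across gage: (3.1875 − 1×1.3125)×0.25 = 0.46875 in². R_n = min(0.6×70×5.3281, 0.6×50×7.625) + 1.0×70×0.46875 = min(223.78, 228.75) + 32.813 = 256.59 kips. φR_n = 0.75 × 256.59 = 192.4 kips.
Tension yield (gross): A_g = 11.6875×0.25 = 2.9219 in². φR_n = 0.90 × 50 × 2.9219 = 131.5 kips.
Tension rupture (net): A_n = (11.6875 − 2×1.3125)×0.25 = 2.2656 in² (U = 1.0, A_e = A_n). φR_n = 0.75 × 70 × 2.2656 = 118.9 kips.
Governing: min(405.6, 265.8, 192.4, 131.5, 118.9) = 118.9 kips → net-section rupture.

118.9 kips (net-section rupture governs)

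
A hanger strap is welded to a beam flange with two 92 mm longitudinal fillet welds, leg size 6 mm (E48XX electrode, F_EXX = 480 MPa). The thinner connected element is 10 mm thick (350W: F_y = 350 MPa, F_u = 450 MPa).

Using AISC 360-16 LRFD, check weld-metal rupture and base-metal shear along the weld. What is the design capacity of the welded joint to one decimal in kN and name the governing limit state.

168.6 kN (weld metal governs)

Weld metal: throat = 0.707×6 = 4.242 mm, L = 2×92 = 184 mm. φR_n = 0.75 × 0.6 × 480 × 4.242 × 184 = 168.6 kN.
Base metal shear (10 mm plate): yield φR_n = 1.0×0.6×350×10×184 = 386.4 kN; rupture φR_n = 0.75×0.6×450×10×184 = 372.6 kN; take 372.6 kN (rupture).
Governing: min(168.6, 372.6) = 168.6 kN → weld metal.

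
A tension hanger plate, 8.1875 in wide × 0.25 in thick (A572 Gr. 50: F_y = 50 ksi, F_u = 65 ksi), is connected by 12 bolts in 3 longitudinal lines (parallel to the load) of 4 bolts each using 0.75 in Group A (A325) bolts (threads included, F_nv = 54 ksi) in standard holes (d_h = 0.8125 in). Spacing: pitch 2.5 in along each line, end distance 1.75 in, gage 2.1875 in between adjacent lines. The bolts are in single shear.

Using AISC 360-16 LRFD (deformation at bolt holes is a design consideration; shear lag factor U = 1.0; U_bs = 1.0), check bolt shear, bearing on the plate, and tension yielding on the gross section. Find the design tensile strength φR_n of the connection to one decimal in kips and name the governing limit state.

Bolt shear: A_b = π(0.75)²/4 = 0.44179 in². φR_n = 0.75 × 54 × 0.44179 × 12 × 1 = 214.7 kips.
Bearing (0.25 in plate, F_u = 65 ksi): end bolts L_c = 1.75 − 0.8125/2 = 1.34375, R_n = min(1.2×1.34375×0.25×65, 2.4×0.75×0.25×65) = 26.203 kips/bolt; interior L_c = 2.5 − 0.8125 = 1.6875, R_n = 29.25 kips/bolt. φR_n = 0.75 × (3×26.203 + 9×29.25) = 256.4 kips.
Tension yield (gross): A_g = 8.1875×0.25 = 2.0469 in². φR_n = 0.90 × 50 × 2.0469 = 92.1 kips.
Governing: min(214.7, 256.4, 92.1) = 92.1 kips → gross-section yield.

92.1 kips (gross-section yield governs)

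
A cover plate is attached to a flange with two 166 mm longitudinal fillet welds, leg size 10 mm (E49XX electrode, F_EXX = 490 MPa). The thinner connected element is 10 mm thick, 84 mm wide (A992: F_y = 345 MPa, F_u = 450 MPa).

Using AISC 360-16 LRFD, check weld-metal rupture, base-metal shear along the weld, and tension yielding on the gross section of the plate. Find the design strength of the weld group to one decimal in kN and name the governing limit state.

Weld metal: throat = 0.707×10 = 7.07 mm, L = 2×166 = 332 mm. φR_n = 0.75 × 0.6 × 490 × 7.07 × 332 = 517.6 kN.
Base metal shear (10 mm plate): yield φR_n = 1.0×0.6×345×10×332 = 687.2 kN; rupture φR_n = 0.75×0.6×450×10×332 = 672.3 kN; take 672.3 kN (rupture).
Tension yield (gross): A_g = 84×10 = 840 mm². φR_n = 0.90 × 345 × 840 = 260.8 kN.
Governing: min(517.6, 672.3, 260.8) = 260.8 kN → gross-section yield.

260.8 kN (gross-section yield governs)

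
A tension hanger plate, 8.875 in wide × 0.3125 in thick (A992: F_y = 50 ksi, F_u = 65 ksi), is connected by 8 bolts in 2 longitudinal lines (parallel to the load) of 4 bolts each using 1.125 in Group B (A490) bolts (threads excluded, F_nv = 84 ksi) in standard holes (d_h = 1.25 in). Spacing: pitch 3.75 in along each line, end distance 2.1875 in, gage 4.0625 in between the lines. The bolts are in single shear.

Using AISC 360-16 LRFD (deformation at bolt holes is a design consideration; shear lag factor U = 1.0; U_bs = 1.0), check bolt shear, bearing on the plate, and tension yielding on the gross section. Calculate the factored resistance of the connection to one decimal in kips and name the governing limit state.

Bolt shear: A_b = π(1.125)²/4 = 0.99402 in². φR_n = 0.75 × 84 × 0.99402 × 8 × 1 = 501.0 kips.
Bearing (0.3125 in plate, F_u = 65 ksi): end bolts L_c = 2.1875 − 1.25/2 = 1.5625, R_n = min(1.2×1.5625×0.3125×65, 2.4×1.125×0.3125×65) = 38.086 kips/bolt; interior L_c = 3.75 − 1.25 = 2.5, R_n = 54.844 kips/bolt. φR_n = 0.75 × (2×38.086 + 6×54.844) = 303.9 kips.
Tension yield (gross): A_g = 8.875×0.3125 = 2.7734 in². φR_n = 0.90 × 50 × 2.7734 = 124.8 kips.
Governing: min(501.0, 303.9, 124.8) = 124.8 kips → gross-section yield.

124.8 kips (gross-section yield governs)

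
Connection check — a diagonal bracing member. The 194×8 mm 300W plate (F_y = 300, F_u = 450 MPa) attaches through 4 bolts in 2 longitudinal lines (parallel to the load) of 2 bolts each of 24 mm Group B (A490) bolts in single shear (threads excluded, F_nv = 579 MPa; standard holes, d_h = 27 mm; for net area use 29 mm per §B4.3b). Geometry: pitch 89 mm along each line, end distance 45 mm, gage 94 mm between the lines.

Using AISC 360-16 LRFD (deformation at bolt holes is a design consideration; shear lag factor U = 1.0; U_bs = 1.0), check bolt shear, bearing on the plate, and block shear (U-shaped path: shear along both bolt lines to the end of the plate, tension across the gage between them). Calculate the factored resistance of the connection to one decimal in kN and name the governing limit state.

Bolt shear: A_b = π(24)²/4 = 452.39 mm². φR_n = 0.75 × 579 × 452.39 × 4 × 1 = 785.8 kN.
Bearing (8 mm plate, F_u = 450 MPa): end bolts L_c = 45 − 27/2 = 31.5, R_n = min(1.2×31.5×8×450, 2.4×24×8×450) = 136.08 kN/bolt; interior L_c = 89 − 27 = 62, R_n = 207.36 kN/bolt. φR_n = 0.75 × (2×136.08 + 2×207.36) = 515.2 kN.
Block shear: shear path 2×[45+1×89] = 2×134 mm, A_gv = 2144, A_nv = 2×(134 − 1.5×29)×8 = 1448 mm²; tension across gage: (94 − 1×29)×8 = 520 mm². R_n = min(0.6×450×1448, 0.6×300×2144) + 1.0×450×520 = min(390.96, 385.92) + 234 = 619.92 kN. φR_n = 0.75 × 619.92 = 464.9 kN.
Governing: min(785.8, 515.2, 464.9) = 464.9 kN → block shear.

464.9 kN (block shear governs)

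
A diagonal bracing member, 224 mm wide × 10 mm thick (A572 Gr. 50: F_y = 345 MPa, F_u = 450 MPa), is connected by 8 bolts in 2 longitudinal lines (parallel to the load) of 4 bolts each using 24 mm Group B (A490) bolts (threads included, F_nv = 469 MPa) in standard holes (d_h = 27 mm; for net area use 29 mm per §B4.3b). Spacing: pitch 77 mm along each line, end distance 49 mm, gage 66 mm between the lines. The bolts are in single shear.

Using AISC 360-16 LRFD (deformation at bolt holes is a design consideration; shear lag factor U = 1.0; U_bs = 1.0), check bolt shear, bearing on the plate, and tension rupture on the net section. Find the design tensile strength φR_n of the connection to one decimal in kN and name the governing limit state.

Bolt shear: A_b = π(24)²/4 = 452.39 mm². φR_n = 0.75 × 469 × 452.39 × 8 × 1 = 1273.0 kN.
Bearing (10 mm plate, F_u = 450 MPa): end bolts L_c = 49 − 27/2 = 35.5, R_n = min(1.2×35.5×10×450, 2.4×24×10×450) = 191.7 kN/bolt; interior L_c = 77 − 27 = 50, R_n = 259.2 kN/bolt. φR_n = 0.75 × (2×191.7 + 6×259.2) = 1454.0 kN.
Tension rupture (net): A_n = (224 − 2×29)×10 = 1660 mm² (U = 1.0, A_e = A_n). φR_n = 0.75 × 450 × 1660 = 560.3 kN.
Governing: min(1273.0, 1454.0, 560.3) = 560.3 kN → net-section rupture.

560.3 kN (net-section rupture governs)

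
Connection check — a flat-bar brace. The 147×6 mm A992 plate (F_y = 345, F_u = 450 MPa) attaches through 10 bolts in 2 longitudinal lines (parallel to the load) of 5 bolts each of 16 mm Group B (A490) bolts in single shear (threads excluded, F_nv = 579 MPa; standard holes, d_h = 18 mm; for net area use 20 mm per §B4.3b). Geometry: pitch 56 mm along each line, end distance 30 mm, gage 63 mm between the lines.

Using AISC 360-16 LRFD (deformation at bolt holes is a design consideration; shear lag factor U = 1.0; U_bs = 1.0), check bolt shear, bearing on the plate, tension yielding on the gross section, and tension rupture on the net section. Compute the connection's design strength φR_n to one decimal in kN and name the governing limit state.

Bolt shear: A_b = π(16)²/4 = 201.06 mm². φR_n = 0.75 × 579 × 201.06 × 10 × 1 = 873.1 kN.
Bearing (6 mm plate, F_u = 450 MPa): end bolts L_c = 30 − 18/2 = 21, R_n = min(1.2×21×6×450, 2.4×16×6×450) = 68.04 kN/bolt; interior L_c = 56 − 18 = 38, R_n = 103.68 kN/bolt. φR_n = 0.75 × (2×68.04 + 8×103.68) = 724.1 kN.
Tension yield (gross): A_g = 147×6 = 882 mm². φR_n = 0.90 × 345 × 882 = 273.9 kN.
Tension rupture (net): A_n = (147 − 2×20)×6 = 642 mm² (U = 1.0, A_e = A_n). φR_n = 0.75 × 450 × 642 = 216.7 kN.
Governing: min(873.1, 724.1, 273.9, 216.7) = 216.7 kN → net-section rupture.

216.7 kN (net-section rupture governs)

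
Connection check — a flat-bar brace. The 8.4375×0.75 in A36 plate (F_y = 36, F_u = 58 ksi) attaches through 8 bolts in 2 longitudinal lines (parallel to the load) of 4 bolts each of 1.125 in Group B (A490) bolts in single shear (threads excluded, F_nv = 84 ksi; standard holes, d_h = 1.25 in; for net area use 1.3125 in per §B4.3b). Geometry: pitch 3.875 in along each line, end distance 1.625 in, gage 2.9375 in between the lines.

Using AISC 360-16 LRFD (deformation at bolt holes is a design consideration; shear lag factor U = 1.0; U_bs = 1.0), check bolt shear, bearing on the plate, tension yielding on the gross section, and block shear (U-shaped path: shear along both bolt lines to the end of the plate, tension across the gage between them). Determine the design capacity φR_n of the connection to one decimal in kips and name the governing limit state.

205.0 kips (gross-section yield governs)

Bolt shear: A_b = π(1.125)²/4 = 0.99402 in². φR_n = 0.75 × 84 × 0.99402 × 8 × 1 = 501.0 kips.
Bearing (0.75 in plate, F_u = 58 ksi): end bolts L_c = 1.625 − 1.25/2 = 1, R_n = min(1.2×1×0.75×58, 2.4×1.125×0.75×58) = 52.2 kips/bolt; interior L_c = 3.875 − 1.25 = 2.625, R_n = 117.45 kips/bolt. φR_n = 0.75 × (2×52.2 + 6×117.45) = 606.8 kips.
Tension yield (gross): A_g = 8.4375×0.75 = 6.3281 in². φR_n = 0.90 × 36 × 6.3281 = 205.0 kips.
Block shear: shear path 2×[1.625+3×3.875] = 2×13.25 in, A_gv = 19.875, A_nv = 2×(13.25 − 3.5×1.3125)×0.75 = 12.984 in²; tension across gage: (2.9375 − 1×1.3125)×0.75 = 1.2188 in². R_n = min(0.6×58×12.984, 0.6×36×19.875) + 1.0×58×1.2188 = min(451.84, 429.3) + 70.69 = 499.99 kips. φR_n = 0.75 × 499.99 = 375.0 kips.
Governing: min(501.0, 606.8, 205.0, 375.0) = 205.0 kips → gross-section yield.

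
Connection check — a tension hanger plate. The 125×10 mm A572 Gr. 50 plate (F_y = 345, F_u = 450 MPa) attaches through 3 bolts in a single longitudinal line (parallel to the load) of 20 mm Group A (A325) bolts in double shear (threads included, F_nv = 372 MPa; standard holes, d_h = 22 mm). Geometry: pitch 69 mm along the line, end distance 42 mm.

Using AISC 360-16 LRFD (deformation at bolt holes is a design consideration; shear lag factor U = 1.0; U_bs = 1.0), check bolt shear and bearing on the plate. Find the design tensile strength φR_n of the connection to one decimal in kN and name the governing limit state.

449.6 kN (bearing governs)

Bolt shear: A_b = π(20)²/4 = 314.16 mm². φR_n = 0.75 × 372 × 314.16 × 3 × 2 = 525.9 kN.
Bearing (10 mm plate, F_u = 450 MPa): end bolts L_c = 42 − 22/2 = 31, R_n = min(1.2×31×10×450, 2.4×20×10×450) = 167.4 kN/bolt; interior L_c = 69 − 22 = 47, R_n = 216 kN/bolt. φR_n = 0.75 × (1×167.4 + 2×216) = 449.6 kN.
Governing: min(525.9, 449.6) = 449.6 kN → bearing.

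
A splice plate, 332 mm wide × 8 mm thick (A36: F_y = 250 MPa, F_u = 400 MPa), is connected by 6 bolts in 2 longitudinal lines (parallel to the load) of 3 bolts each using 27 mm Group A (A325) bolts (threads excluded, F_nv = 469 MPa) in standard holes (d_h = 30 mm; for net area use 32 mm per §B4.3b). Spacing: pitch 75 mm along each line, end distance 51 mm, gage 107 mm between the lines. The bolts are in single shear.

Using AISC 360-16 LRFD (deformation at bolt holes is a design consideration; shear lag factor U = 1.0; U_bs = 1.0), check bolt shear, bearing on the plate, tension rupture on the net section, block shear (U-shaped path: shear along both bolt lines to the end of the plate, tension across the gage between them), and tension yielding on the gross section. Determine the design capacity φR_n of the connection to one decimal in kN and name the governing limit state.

528.5 kN (block shear governs)

Bolt shear: A_b = π(27)²/4 = 572.56 mm². φR_n = 0.75 × 469 × 572.56 × 6 × 1 = 1208.4 kN.
Bearing (8 mm plate, F_u = 400 MPa): end bolts L_c = 51 − 30/2 = 36, R_n = min(1.2×36×8×400, 2.4×27×8×400) = 138.24 kN/bolt; interior L_c = 75 − 30 = 45, R_n = 172.8 kN/bolt. φR_n = 0.75 × (2×138.24 + 4×172.8) = 725.8 kN.
Tension rupture (net): A_n = (332 − 2×32)×8 = 2144 mm² (U = 1.0, A_e = A_n). φR_n = 0.75 × 400 × 2144 = 643.2 kN.
Block shear: shear path 2×[51+2×75] = 2×201 mm, A_gv = 3216, A_nv = 2×(201 − 2.5×32)×8 = 1936 mm²; tension across gage: (107 − 1×32)×8 = 600 mm². R_n = min(0.6×400×1936, 0.6×250×3216) + 1.0×400×600 = min(464.64, 482.4) + 240 = 704.64 kN. φR_n = 0.75 × 704.64 = 528.5 kN.
Tension yield (gross): A_g = 332×8 = 2656 mm². φR_n = 0.90 × 250 × 2656 = 597.6 kN.
Governing: min(1208.4, 725.8, 643.2, 528.5, 597.6) = 528.5 kN → block shear.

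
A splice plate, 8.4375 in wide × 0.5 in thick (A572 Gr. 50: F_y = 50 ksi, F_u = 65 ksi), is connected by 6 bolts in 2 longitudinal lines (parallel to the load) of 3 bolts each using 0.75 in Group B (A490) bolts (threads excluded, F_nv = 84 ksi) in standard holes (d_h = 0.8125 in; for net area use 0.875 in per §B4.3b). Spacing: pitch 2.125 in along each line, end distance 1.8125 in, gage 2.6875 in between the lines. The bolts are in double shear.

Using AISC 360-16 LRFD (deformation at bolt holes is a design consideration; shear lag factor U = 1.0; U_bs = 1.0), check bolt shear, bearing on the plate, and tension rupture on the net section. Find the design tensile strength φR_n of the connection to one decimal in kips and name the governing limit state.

163.0 kips (net-section rupture governs)

Bolt shear: A_b = π(0.75)²/4 = 0.44179 in². φR_n = 0.75 × 84 × 0.44179 × 6 × 2 = 334.0 kips.
Bearing (0.5 in plate, F_u = 65 ksi): end bolts L_c = 1.8125 − 0.8125/2 = 1.40625, R_n = min(1.2×1.40625×0.5×65, 2.4×0.75×0.5×65) = 54.844 kips/bolt; interior L_c = 2.125 − 0.8125 = 1.3125, R_n = 51.188 kips/bolt. φR_n = 0.75 × (2×54.844 + 4×51.188) = 235.8 kips.
Tension rupture (net): A_n = (8.4375 − 2×0.875)×0.5 = 3.3438 in² (U = 1.0, A_e = A_n). φR_n = 0.75 × 65 × 3.3438 = 163.0 kips.
Governing: min(334.0, 235.8, 163.0) = 163.0 kips → net-section rupture.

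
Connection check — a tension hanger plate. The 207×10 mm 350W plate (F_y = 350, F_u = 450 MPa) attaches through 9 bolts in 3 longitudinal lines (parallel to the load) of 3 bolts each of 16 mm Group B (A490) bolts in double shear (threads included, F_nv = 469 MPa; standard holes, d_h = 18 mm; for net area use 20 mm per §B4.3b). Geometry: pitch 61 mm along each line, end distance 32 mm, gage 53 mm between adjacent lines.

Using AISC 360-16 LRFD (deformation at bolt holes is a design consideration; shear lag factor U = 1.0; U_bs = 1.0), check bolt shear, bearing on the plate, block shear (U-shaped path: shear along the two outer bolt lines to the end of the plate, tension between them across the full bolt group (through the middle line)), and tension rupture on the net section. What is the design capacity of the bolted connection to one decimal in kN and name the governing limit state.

496.1 kN (net-section rupture governs)

Bolt shear: A_b = π(16)²/4 = 201.06 mm². φR_n = 0.75 × 469 × 201.06 × 9 × 2 = 1273.0 kN.
Bearing (10 mm plate, F_u = 450 MPa): end bolts L_c = 32 − 18/2 = 23, R_n = min(1.2×23×10×450, 2.4×16×10×450) = 124.2 kN/bolt; interior L_c = 61 − 18 = 43, R_n = 172.8 kN/bolt. φR_n = 0.75 × (3×124.2 + 6×172.8) = 1057.1 kN.
Block shear: shear path 2×[32+2×61] = 2×154 mm, A_gv = 3080, A_nv = 2×(154 − 2.5×20)×10 = 2080 mm²; tension across gage: (106 − 2×20)×10 = 660 mm². R_n = min(0.6×450×2080, 0.6×350×3080) + 1.0×450×660 = min(561.6, 646.8) + 297 = 858.6 kN. φR_n = 0.75 × 858.6 = 644.0 kN.
Tension rupture (net): A_n = (207 − 3×20)×10 = 1470 mm² (U = 1.0, A_e = A_n). φR_n = 0.75 × 450 × 1470 = 496.1 kN.
Governing: min(1273.0, 1057.1, 644.0, 496.1) = 496.1 kN → net-section rupture.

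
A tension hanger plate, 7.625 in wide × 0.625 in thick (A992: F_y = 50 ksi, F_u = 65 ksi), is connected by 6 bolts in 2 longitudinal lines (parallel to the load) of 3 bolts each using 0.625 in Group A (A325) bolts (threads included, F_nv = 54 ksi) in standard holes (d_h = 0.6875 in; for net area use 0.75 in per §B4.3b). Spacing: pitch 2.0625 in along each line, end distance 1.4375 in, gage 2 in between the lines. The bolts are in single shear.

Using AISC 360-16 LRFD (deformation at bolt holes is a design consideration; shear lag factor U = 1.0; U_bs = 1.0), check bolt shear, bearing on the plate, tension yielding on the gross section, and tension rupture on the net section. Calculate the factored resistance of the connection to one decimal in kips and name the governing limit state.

Bolt shear: A_b = π(0.625)²/4 = 0.3068 in². φR_n = 0.75 × 54 × 0.3068 × 6 × 1 = 74.6 kips.
Bearing (0.625 in plate, F_u = 65 ksi): end bolts L_c = 1.4375 − 0.6875/2 = 1.09375, R_n = min(1.2×1.09375×0.625×65, 2.4×0.625×0.625×65) = 53.32 kips/bolt; interior L_c = 2.0625 − 0.6875 = 1.375, R_n = 60.938 kips/bolt. φR_n = 0.75 × (2×53.32 + 4×60.938) = 262.8 kips.
Tension yield (gross): A_g = 7.625×0.625 = 4.7656 in². φR_n = 0.90 × 50 × 4.7656 = 214.5 kips.
Tension rupture (net): A_n = (7.625 − 2×0.75)×0.625 = 3.8281 in² (U = 1.0, A_e = A_n). φR_n = 0.75 × 65 × 3.8281 = 186.6 kips.
Governing: min(74.6, 262.8, 214.5, 186.6) = 74.6 kips → bolt shear.

74.6 kips (bolt shear governs)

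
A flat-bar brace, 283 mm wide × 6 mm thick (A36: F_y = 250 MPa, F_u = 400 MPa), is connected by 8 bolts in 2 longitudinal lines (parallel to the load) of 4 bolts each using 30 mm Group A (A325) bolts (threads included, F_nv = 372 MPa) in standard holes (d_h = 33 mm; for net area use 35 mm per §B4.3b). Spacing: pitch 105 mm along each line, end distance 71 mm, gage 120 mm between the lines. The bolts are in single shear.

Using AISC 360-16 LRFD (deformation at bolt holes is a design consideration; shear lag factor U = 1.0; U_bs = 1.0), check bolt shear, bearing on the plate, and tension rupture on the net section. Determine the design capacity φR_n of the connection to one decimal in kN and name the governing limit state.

383.4 kN (net-section rupture governs)

Bolt shear: A_b = π(30)²/4 = 706.86 mm². φR_n = 0.75 × 372 × 706.86 × 8 × 1 = 1577.7 kN.
Bearing (6 mm plate, F_u = 400 MPa): end bolts L_c = 71 − 33/2 = 54.5, R_n = min(1.2×54.5×6×400, 2.4×30×6×400) = 156.96 kN/bolt; interior L_c = 105 − 33 = 72, R_n = 172.8 kN/bolt. φR_n = 0.75 × (2×156.96 + 6×172.8) = 1013.0 kN.
Tension rupture (net): A_n = (283 − 2×35)×6 = 1278 mm² (U = 1.0, A_e = A_n). φR_n = 0.75 × 400 × 1278 = 383.4 kN.
Governing: min(1577.7, 1013.0, 383.4) = 383.4 kN → net-section rupture.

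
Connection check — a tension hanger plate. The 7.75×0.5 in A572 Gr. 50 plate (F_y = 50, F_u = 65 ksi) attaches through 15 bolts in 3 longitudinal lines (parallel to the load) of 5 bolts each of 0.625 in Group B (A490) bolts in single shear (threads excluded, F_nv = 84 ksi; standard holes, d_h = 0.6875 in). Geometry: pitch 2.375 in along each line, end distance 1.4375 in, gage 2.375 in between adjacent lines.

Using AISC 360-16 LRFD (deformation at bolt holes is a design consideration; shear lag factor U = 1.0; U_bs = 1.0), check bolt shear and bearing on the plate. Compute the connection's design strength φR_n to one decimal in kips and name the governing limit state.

289.9 kips (bolt shear governs)

Bolt shear: A_b = π(0.625)²/4 = 0.3068 in². φR_n = 0.75 × 84 × 0.3068 × 15 × 1 = 289.9 kips.
Bearing (0.5 in plate, F_u = 65 ksi): end bolts L_c = 1.4375 − 0.6875/2 = 1.09375, R_n = min(1.2×1.09375×0.5×65, 2.4×0.625×0.5×65) = 42.656 kips/bolt; interior L_c = 2.375 − 0.6875 = 1.6875, R_n = 48.75 kips/bolt. φR_n = 0.75 × (3×42.656 + 12×48.75) = 534.7 kips.
Governing: min(289.9, 534.7) = 289.9 kips → bolt shear.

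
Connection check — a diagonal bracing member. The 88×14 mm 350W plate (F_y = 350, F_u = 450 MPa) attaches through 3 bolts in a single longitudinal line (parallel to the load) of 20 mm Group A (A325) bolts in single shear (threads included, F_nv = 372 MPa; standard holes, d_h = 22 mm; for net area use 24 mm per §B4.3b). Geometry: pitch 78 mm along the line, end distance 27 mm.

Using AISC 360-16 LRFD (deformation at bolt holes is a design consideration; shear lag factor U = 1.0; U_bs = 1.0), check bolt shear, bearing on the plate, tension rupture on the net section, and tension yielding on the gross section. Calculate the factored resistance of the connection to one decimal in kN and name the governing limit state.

263.0 kN (bolt shear governs)

Bolt shear: A_b = π(20)²/4 = 314.16 mm². φR_n = 0.75 × 372 × 314.16 × 3 × 1 = 263.0 kN.
Bearing (14 mm plate, F_u = 450 MPa): end bolts L_c = 27 − 22/2 = 16, R_n = min(1.2×16×14×450, 2.4×20×14×450) = 120.96 kN/bolt; interior L_c = 78 − 22 = 56, R_n = 302.4 kN/bolt. φR_n = 0.75 × (1×120.96 + 2×302.4) = 544.3 kN.
Tension rupture (net): A_n = (88 − 1×24)×14 = 896 mm² (U = 1.0, A_e = A_n). φR_n = 0.75 × 450 × 896 = 302.4 kN.
Tension yield (gross): A_g = 88×14 = 1232 mm². φR_n = 0.90 × 350 × 1232 = 388.1 kN.
Governing: min(263.0, 544.3, 302.4, 388.1) = 263.0 kN → bolt shear.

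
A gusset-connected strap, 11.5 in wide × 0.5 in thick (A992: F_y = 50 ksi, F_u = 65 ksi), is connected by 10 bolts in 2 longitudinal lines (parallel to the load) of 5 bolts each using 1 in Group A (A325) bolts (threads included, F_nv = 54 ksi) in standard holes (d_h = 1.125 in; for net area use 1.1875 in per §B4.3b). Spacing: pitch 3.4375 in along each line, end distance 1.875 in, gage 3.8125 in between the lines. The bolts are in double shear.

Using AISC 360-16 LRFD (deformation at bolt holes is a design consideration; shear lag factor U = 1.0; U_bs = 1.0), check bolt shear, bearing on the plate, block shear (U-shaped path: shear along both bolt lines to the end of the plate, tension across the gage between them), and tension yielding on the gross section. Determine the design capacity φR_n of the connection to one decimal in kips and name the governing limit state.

258.8 kips (gross-section yield governs)

Bolt shear: A_b = π(1)²/4 = 0.7854 in². φR_n = 0.75 × 54 × 0.7854 × 10 × 2 = 636.2 kips.
Bearing (0.5 in plate, F_u = 65 ksi): end bolts L_c = 1.875 − 1.125/2 = 1.3125, R_n = min(1.2×1.3125×0.5×65, 2.4×1×0.5×65) = 51.188 kips/bolt; interior L_c = 3.4375 − 1.125 = 2.3125, R_n = 78 kips/bolt. φR_n = 0.75 × (2×51.188 + 8×78) = 544.8 kips.
Block shear: shear path 2×[1.875+4×3.4375] = 2×15.625 in, A_gv = 15.625, A_nv = 2×(15.625 − 4.5×1.1875)×0.5 = 10.281 in²; tension across gage: (3.8125 − 1×1.1875)×0.5 = 1.3125 in². R_n = min(0.6×65×10.281, 0.6×50×15.625) + 1.0×65×1.3125 = min(400.96, 468.75) + 85.313 = 486.27 kips. φR_n = 0.75 × 486.27 = 364.7 kips.
Tension yield (gross): A_g = 11.5×0.5 = 5.75 in². φR_n = 0.90 × 50 × 5.75 = 258.8 kips.
Governing: min(636.2, 544.8, 364.7, 258.8) = 258.8 kips → gross-section yield.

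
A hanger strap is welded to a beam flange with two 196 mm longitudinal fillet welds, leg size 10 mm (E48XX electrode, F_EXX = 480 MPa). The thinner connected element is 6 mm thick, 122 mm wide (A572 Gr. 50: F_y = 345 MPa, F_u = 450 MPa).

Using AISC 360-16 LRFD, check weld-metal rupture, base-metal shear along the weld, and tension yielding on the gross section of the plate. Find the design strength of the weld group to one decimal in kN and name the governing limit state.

227.3 kN (gross-section yield governs)

Weld metal: throat = 0.707×10 = 7.07 mm, L = 2×196 = 392 mm. φR_n = 0.75 × 0.6 × 480 × 7.07 × 392 = 598.6 kN.
Base metal shear (6 mm plate): yield φR_n = 1.0×0.6×345×6×392 = 486.9 kN; rupture φR_n = 0.75×0.6×450×6×392 = 476.3 kN; take 476.3 kN (rupture).
Tension yield (gross): A_g = 122×6 = 732 mm². φR_n = 0.90 × 345 × 732 = 227.3 kN.
Governing: min(598.6, 476.3, 227.3) = 227.3 kN → gross-section yield.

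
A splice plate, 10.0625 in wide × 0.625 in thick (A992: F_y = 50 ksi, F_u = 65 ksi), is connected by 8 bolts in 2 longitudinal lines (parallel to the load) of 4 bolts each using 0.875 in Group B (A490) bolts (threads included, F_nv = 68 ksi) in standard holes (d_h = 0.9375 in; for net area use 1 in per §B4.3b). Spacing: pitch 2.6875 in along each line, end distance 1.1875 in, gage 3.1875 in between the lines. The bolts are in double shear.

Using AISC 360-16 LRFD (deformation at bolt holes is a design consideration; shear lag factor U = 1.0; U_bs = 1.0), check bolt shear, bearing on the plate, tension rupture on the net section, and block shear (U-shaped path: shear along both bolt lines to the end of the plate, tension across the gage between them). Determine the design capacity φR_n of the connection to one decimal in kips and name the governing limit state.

245.7 kips (net-section rupture governs)

Bolt shear: A_b = π(0.875)²/4 = 0.60132 in². φR_n = 0.75 × 68 × 0.60132 × 8 × 2 = 490.7 kips.
Bearing (0.625 in plate, F_u = 65 ksi): end bolts L_c = 1.1875 − 0.9375/2 = 0.71875, R_n = min(1.2×0.71875×0.625×65, 2.4×0.875×0.625×65) = 35.039 kips/bolt; interior L_c = 2.6875 − 0.9375 = 1.75, R_n = 85.313 kips/bolt. φR_n = 0.75 × (2×35.039 + 6×85.313) = 436.5 kips.
Tension rupture (net): A_n = (10.0625 − 2×1)×0.625 = 5.0391 in² (U = 1.0, A_e = A_n). φR_n = 0.75 × 65 × 5.0391 = 245.7 kips.
Block shear: shear path 2×[1.1875+3×2.6875] = 2×9.25 in, A_gv = 11.563, A_nv = 2×(9.25 − 3.5×1)×0.625 = 7.1875 in²; tension across gage: (3.1875 − 1×1)×0.625 = 1.3672 in². R_n = min(0.6×65×7.1875, 0.6×50×11.563) + 1.0×65×1.3672 = min(280.31, 346.89) + 88.868 = 369.18 kips. φR_n = 0.75 × 369.18 = 276.9 kips.
Governing: min(490.7, 436.5, 245.7, 276.9) = 245.7 kips → net-section rupture.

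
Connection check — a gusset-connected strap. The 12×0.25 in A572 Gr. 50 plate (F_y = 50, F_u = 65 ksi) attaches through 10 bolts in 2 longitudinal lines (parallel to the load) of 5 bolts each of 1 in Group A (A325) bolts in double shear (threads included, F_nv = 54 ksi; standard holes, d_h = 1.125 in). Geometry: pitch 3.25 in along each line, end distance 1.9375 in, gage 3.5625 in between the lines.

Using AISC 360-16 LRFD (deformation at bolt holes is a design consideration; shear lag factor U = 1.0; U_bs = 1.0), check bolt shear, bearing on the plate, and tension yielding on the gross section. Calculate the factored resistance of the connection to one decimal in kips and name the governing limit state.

Bolt shear: A_b = π(1)²/4 = 0.7854 in². φR_n = 0.75 × 54 × 0.7854 × 10 × 2 = 636.2 kips.
Bearing (0.25 in plate, F_u = 65 ksi): end bolts L_c = 1.9375 − 1.125/2 = 1.375, R_n = min(1.2×1.375×0.25×65, 2.4×1×0.25×65) = 26.813 kips/bolt; interior L_c = 3.25 − 1.125 = 2.125, R_n = 39 kips/bolt. φR_n = 0.75 × (2×26.813 + 8×39) = 274.2 kips.
Tension yield (gross): A_g = 12×0.25 = 3 in². φR_n = 0.90 × 50 × 3 = 135.0 kips.
Governing: min(636.2, 274.2, 135.0) = 135.0 kips → gross-section yield.

135.0 kips (gross-section yield governs)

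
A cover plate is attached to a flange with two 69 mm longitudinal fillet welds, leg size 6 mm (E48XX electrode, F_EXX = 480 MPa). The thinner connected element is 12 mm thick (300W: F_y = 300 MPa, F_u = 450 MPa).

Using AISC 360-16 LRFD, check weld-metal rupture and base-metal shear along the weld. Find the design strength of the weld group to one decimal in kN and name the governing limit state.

126.4 kN (weld metal governs)

Weld metal: throat = 0.707×6 = 4.242 mm, L = 2×69 = 138 mm. φR_n = 0.75 × 0.6 × 480 × 4.242 × 138 = 126.4 kN.
Base metal shear (12 mm plate): yield φR_n = 1.0×0.6×300×12×138 = 298.1 kN; rupture φR_n = 0.75×0.6×450×12×138 = 335.3 kN; take 298.1 kN (yield).
Governing: min(126.4, 298.1) = 126.4 kN → weld metal.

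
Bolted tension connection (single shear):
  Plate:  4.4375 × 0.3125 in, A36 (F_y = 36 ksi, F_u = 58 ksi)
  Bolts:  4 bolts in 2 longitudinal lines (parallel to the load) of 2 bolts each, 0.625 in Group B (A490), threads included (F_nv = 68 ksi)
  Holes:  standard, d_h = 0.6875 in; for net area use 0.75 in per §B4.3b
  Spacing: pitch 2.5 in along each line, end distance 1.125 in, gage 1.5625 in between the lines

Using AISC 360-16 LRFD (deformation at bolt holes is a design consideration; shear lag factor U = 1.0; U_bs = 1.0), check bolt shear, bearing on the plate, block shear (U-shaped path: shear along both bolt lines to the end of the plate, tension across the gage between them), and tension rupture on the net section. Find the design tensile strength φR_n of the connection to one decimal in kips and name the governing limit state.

Bolt shear: A_b = π(0.625)²/4 = 0.3068 in². φR_n = 0.75 × 68 × 0.3068 × 4 × 1 = 62.6 kips.
Bearing (0.3125 in plate, F_u = 58 ksi): end bolts L_c = 1.125 − 0.6875/2 = 0.78125, R_n = min(1.2×0.78125×0.3125×58, 2.4×0.625×0.3125×58) = 16.992 kips/bolt; interior L_c = 2.5 − 0.6875 = 1.8125, R_n = 27.188 kips/bolt. φR_n = 0.75 × (2×16.992 + 2×27.188) = 66.3 kips.
Block shear: shear path 2×[1.125+1×2.5] = 2×3.625 in, A_gv = 2.2656, A_nv = 2×(3.625 − 1.5×0.75)×0.3125 = 1.5625 in²; tension across gage: (1.5625 − 1×0.75)×0.3125 = 0.25391 in². R_n = min(0.6×58×1.5625, 0.6×36×2.2656) + 1.0×58×0.25391 = min(54.375, 48.937) + 14.727 = 63.664 kips. φR_n = 0.75 × 63.664 = 47.7 kips.
Tension rupture (net): A_n = (4.4375 − 2×0.75)×0.3125 = 0.91797 in² (U = 1.0, A_e = A_n). φR_n = 0.75 × 58 × 0.91797 = 39.9 kips.
Governing: min(62.6, 66.3, 47.7, 39.9) = 39.9 kips → net-section rupture.

39.9 kips (net-section rupture governs)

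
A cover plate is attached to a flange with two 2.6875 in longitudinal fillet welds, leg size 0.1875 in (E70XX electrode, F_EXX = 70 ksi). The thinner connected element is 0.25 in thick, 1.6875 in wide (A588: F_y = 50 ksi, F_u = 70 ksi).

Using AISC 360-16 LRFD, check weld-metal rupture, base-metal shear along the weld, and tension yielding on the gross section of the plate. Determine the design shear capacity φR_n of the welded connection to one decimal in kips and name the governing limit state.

19.0 kips (gross-section yield governs)

Weld metal: throat = 0.707×0.1875 = 0.13256 in, L = 2×2.6875 = 5.375 in. φR_n = 0.75 × 0.6 × 70 × 0.13256 × 5.375 = 22.4 kips.
Base metal shear (0.25 in plate): yield φR_n = 1.0×0.6×50×0.25×5.375 = 40.3 kips; rupture φR_n = 0.75×0.6×70×0.25×5.375 = 42.3 kips; take 40.3 kips (yield).
Tension yield (gross): A_g = 1.6875×0.25 = 0.42188 in². φR_n = 0.90 × 50 × 0.42188 = 19.0 kips.
Governing: min(22.4, 40.3, 19.0) = 19.0 kips → gross-section yield.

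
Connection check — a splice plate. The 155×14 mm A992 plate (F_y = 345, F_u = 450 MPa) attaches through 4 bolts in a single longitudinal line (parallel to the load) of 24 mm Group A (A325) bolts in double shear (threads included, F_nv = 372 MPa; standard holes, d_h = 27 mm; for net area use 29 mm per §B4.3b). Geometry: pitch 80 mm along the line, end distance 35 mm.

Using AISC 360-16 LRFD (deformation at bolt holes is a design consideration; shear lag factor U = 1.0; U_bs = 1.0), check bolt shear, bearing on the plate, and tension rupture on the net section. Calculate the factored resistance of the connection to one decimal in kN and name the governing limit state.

Bolt shear: A_b = π(24)²/4 = 452.39 mm². φR_n = 0.75 × 372 × 452.39 × 4 × 2 = 1009.7 kN.
Bearing (14 mm plate, F_u = 450 MPa): end bolts L_c = 35 − 27/2 = 21.5, R_n = min(1.2×21.5×14×450, 2.4×24×14×450) = 162.54 kN/bolt; interior L_c = 80 − 27 = 53, R_n = 362.88 kN/bolt. φR_n = 0.75 × (1×162.54 + 3×362.88) = 938.4 kN.
Tension rupture (net): A_n = (155 − 1×29)×14 = 1764 mm² (U = 1.0, A_e = A_n). φR_n = 0.75 × 450 × 1764 = 595.4 kN.
Governing: min(1009.7, 938.4, 595.4) = 595.4 kN → net-section rupture.

595.4 kN (net-section rupture governs)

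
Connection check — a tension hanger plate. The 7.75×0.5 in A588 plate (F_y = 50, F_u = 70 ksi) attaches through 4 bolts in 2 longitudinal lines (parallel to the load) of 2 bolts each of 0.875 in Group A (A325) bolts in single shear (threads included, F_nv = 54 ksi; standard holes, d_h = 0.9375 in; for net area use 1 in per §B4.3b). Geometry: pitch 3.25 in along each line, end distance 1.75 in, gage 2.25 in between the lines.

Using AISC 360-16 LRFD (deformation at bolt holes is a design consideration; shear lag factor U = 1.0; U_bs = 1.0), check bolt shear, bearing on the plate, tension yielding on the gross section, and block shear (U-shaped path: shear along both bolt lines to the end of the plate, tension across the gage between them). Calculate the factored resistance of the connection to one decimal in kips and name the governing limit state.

97.4 kips (bolt shear governs)

Bolt shear: A_b = π(0.875)²/4 = 0.60132 in². φR_n = 0.75 × 54 × 0.60132 × 4 × 1 = 97.4 kips.
Bearing (0.5 in plate, F_u = 70 ksi): end bolts L_c = 1.75 − 0.9375/2 = 1.28125, R_n = min(1.2×1.28125×0.5×70, 2.4×0.875×0.5×70) = 53.813 kips/bolt; interior L_c = 3.25 − 0.9375 = 2.3125, R_n = 73.5 kips/bolt. φR_n = 0.75 × (2×53.813 + 2×73.5) = 191.0 kips.
Tension yield (gross): A_g = 7.75×0.5 = 3.875 in². φR_n = 0.90 × 50 × 3.875 = 174.4 kips.
Block shear: shear path 2×[1.75+1×3.25] = 2×5 in, A_gv = 5, A_nv = 2×(5 − 1.5×1)×0.5 = 3.5 in²; tension across gage: (2.25 − 1×1)×0.5 = 0.625 in². R_n = min(0.6×70×3.5, 0.6×50×5) + 1.0×70×0.625 = min(147, 150) + 43.75 = 190.75 kips. φR_n = 0.75 × 190.75 = 143.1 kips.
Governing: min(97.4, 191.0, 174.4, 143.1) = 97.4 kips → bolt shear.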